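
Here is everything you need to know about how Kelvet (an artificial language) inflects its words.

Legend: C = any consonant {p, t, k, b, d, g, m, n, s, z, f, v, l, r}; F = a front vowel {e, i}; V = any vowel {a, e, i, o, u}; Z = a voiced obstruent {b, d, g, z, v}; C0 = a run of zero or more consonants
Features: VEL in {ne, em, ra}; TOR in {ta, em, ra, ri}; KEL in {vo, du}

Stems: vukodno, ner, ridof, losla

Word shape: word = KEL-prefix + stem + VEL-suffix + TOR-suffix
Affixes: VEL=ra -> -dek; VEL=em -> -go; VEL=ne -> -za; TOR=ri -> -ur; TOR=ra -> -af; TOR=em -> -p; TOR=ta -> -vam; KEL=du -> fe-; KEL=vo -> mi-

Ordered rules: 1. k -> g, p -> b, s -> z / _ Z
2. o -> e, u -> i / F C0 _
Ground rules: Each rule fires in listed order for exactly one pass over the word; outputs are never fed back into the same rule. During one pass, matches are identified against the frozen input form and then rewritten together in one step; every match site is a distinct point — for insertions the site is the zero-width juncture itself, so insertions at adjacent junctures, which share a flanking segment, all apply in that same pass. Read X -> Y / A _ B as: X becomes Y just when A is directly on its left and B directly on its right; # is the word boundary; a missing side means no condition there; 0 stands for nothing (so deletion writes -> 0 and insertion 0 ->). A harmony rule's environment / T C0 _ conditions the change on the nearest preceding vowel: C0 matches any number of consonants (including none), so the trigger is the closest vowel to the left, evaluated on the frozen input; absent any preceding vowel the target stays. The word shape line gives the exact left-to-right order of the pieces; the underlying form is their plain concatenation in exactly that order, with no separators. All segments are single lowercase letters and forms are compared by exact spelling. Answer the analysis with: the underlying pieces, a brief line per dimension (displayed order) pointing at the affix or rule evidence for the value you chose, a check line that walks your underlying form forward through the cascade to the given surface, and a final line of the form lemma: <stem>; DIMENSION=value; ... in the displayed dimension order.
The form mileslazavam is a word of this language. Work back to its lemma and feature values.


underlying: mi-losla-za-vam
VEL=ne - signalled by the affix -za
TOR=ta - signalled by the affix -vam
KEL=vo - signalled by the affix mi-
check: miloslazavam -> miloslazavam -> mileslazavam
lemma: losla; VEL=ne; TOR=ta; KEL=vo


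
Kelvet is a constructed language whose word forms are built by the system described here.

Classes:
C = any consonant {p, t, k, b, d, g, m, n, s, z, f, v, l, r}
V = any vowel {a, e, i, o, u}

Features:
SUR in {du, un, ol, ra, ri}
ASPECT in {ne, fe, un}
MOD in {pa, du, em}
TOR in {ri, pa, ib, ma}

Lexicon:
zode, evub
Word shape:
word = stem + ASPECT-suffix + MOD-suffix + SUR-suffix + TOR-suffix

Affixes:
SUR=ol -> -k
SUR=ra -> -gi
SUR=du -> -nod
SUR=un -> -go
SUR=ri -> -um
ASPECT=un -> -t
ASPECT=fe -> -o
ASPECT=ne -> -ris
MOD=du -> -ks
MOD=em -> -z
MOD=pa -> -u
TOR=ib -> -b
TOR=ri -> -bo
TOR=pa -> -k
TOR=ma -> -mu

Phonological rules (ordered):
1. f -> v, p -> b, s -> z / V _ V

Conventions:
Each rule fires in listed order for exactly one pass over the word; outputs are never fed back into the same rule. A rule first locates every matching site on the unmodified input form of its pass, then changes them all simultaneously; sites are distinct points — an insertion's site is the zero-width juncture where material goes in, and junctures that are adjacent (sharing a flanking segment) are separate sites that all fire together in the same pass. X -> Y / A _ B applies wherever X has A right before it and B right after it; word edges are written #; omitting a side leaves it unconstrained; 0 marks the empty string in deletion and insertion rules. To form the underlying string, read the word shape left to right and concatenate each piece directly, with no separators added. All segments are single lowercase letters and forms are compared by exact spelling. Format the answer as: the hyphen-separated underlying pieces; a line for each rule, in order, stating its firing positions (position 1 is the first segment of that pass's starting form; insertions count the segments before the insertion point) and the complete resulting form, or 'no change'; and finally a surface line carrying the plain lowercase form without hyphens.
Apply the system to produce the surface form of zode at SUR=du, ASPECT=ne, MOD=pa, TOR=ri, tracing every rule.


underlying: zode-ris-u-nod-bo
1. f -> v, p -> b, s -> z / V _ V: fires at position(s) 7: zoderizunodbo
surface: zoderizunodbo


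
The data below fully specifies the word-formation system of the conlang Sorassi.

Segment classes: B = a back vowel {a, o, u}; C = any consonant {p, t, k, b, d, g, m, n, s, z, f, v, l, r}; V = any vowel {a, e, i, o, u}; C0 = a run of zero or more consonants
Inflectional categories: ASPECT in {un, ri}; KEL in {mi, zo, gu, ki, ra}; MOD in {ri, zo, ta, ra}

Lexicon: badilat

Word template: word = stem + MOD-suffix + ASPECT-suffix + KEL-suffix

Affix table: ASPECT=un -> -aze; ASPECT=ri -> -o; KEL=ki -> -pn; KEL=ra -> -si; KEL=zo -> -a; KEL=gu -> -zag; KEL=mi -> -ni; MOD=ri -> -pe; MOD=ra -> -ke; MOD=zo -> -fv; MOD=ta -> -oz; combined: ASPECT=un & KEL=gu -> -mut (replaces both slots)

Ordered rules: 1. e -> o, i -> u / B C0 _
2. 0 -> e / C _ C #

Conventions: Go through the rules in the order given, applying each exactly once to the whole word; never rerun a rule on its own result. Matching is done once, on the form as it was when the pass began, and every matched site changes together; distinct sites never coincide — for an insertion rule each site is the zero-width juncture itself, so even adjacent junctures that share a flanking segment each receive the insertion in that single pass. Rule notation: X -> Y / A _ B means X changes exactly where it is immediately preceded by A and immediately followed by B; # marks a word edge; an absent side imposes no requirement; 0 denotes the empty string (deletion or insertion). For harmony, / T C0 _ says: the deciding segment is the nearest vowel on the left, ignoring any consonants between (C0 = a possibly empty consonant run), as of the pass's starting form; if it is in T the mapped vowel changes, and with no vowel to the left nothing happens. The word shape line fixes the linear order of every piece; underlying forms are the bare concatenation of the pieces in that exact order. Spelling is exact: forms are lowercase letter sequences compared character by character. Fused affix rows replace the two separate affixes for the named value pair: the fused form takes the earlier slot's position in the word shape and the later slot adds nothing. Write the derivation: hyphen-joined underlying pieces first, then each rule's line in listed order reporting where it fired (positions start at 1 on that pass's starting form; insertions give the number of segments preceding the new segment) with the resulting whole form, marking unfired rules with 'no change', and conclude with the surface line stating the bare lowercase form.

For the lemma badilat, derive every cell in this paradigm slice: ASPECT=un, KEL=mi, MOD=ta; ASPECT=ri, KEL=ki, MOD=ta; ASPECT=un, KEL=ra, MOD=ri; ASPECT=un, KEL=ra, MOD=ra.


cell ASPECT=un, KEL=mi, MOD=ta:
underlying: badilat-oz-aze-ni
1. e -> o, i -> u / B C0 _: fires at position(s) 4, 12: badulatozazoni
2. 0 -> e / C _ C #: no change
surface: badulatozazoni

cell ASPECT=ri, KEL=ki, MOD=ta:
underlying: badilat-oz-o-pn
1. e -> o, i -> u / B C0 _: fires at position(s) 4: badulatozopn
2. 0 -> e / C _ C #: inserts after position(s) 11: badulatozopen
surface: badulatozopen

cell ASPECT=un, KEL=ra, MOD=ri:
underlying: badilat-pe-aze-si
1. e -> o, i -> u / B C0 _: fires at position(s) 4, 9, 12: badulatpoazosi
2. 0 -> e / C _ C #: no change
surface: badulatpoazosi

cell ASPECT=un, KEL=ra, MOD=ra:
underlying: badilat-ke-aze-si
1. e -> o, i -> u / B C0 _: fires at position(s) 4, 9, 12: badulatkoazosi
2. 0 -> e / C _ C #: no change
surface: badulatkoazosi


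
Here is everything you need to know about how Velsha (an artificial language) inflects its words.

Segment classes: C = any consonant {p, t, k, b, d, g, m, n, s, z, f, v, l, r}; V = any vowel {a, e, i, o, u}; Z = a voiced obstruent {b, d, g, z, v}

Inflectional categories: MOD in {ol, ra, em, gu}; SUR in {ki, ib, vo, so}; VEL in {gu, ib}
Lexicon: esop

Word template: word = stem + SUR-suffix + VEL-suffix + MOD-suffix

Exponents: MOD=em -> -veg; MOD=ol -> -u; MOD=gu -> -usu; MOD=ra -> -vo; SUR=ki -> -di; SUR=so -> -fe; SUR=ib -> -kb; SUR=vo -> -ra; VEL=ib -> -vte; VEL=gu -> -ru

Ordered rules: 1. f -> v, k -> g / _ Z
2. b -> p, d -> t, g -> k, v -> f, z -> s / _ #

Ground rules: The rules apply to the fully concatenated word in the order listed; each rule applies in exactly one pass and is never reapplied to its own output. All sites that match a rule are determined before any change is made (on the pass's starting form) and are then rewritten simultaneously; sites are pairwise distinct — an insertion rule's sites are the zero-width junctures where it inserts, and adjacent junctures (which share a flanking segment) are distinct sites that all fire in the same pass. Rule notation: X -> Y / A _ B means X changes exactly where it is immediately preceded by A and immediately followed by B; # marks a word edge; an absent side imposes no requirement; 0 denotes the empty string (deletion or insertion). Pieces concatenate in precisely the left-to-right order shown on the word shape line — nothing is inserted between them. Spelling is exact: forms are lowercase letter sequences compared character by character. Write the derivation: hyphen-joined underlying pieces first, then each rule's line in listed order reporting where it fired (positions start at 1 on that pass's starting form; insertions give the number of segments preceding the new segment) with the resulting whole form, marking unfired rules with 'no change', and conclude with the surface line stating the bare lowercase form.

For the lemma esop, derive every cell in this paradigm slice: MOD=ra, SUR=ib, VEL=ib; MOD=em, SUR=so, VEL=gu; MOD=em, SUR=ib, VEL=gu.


cell MOD=ra, SUR=ib, VEL=ib:
underlying: esop-kb-vte-vo
1. f -> v, k -> g / _ Z: fires at position(s) 5: esopgbvtevo
2. b -> p, d -> t, g -> k, v -> f, z -> s / _ #: no change
surface: esopgbvtevo

cell MOD=em, SUR=so, VEL=gu:
underlying: esop-fe-ru-veg
1. f -> v, k -> g / _ Z: no change
2. b -> p, d -> t, g -> k, v -> f, z -> s / _ #: fires at position(s) 11: esopferuvek
surface: esopferuvek

cell MOD=em, SUR=ib, VEL=gu:
underlying: esop-kb-ru-veg
1. f -> v, k -> g / _ Z: fires at position(s) 5: esopgbruveg
2. b -> p, d -> t, g -> k, v -> f, z -> s / _ #: fires at position(s) 11: esopgbruvek
surface: esopgbruvek


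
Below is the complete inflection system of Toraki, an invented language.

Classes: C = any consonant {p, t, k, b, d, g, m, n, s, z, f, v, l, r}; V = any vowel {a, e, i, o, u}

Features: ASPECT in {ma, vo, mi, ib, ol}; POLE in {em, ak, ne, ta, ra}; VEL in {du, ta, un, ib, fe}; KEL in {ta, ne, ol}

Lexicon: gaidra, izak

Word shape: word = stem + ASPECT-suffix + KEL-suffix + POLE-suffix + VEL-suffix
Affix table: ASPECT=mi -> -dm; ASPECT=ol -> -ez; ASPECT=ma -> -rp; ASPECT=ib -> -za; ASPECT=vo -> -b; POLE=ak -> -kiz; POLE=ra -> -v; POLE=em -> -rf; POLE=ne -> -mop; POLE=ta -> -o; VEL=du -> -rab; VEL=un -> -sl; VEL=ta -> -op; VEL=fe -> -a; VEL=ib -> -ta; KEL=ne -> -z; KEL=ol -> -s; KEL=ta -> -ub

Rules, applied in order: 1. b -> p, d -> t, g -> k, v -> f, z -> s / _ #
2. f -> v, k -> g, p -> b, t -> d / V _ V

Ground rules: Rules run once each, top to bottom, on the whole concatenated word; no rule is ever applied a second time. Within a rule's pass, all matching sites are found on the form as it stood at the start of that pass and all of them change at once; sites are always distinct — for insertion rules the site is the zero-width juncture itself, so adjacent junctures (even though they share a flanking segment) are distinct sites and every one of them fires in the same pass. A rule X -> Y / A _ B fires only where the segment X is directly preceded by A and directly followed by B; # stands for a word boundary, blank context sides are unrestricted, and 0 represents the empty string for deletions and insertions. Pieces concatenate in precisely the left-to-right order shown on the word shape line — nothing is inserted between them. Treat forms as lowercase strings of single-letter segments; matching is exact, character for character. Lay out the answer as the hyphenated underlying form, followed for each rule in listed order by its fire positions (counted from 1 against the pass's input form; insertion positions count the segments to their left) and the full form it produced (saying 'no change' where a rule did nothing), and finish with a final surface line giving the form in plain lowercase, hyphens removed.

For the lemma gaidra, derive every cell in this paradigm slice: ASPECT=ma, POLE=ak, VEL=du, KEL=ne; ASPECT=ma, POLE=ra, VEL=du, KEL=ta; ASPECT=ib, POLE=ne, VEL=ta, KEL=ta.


cell ASPECT=ma, POLE=ak, VEL=du, KEL=ne:
underlying: gaidra-rp-z-kiz-rab
1. b -> p, d -> t, g -> k, v -> f, z -> s / _ #: fires at position(s) 15: gaidrarpzkizrap
2. f -> v, k -> g, p -> b, t -> d / V _ V: no change
surface: gaidrarpzkizrap

cell ASPECT=ma, POLE=ra, VEL=du, KEL=ta:
underlying: gaidra-rp-ub-v-rab
1. b -> p, d -> t, g -> k, v -> f, z -> s / _ #: fires at position(s) 14: gaidrarpubvrap
2. f -> v, k -> g, p -> b, t -> d / V _ V: no change
surface: gaidrarpubvrap

cell ASPECT=ib, POLE=ne, VEL=ta, KEL=ta:
underlying: gaidra-za-ub-mop-op
1. b -> p, d -> t, g -> k, v -> f, z -> s / _ #: no change
2. f -> v, k -> g, p -> b, t -> d / V _ V: fires at position(s) 13: gaidrazaubmobop
surface: gaidrazaubmobop


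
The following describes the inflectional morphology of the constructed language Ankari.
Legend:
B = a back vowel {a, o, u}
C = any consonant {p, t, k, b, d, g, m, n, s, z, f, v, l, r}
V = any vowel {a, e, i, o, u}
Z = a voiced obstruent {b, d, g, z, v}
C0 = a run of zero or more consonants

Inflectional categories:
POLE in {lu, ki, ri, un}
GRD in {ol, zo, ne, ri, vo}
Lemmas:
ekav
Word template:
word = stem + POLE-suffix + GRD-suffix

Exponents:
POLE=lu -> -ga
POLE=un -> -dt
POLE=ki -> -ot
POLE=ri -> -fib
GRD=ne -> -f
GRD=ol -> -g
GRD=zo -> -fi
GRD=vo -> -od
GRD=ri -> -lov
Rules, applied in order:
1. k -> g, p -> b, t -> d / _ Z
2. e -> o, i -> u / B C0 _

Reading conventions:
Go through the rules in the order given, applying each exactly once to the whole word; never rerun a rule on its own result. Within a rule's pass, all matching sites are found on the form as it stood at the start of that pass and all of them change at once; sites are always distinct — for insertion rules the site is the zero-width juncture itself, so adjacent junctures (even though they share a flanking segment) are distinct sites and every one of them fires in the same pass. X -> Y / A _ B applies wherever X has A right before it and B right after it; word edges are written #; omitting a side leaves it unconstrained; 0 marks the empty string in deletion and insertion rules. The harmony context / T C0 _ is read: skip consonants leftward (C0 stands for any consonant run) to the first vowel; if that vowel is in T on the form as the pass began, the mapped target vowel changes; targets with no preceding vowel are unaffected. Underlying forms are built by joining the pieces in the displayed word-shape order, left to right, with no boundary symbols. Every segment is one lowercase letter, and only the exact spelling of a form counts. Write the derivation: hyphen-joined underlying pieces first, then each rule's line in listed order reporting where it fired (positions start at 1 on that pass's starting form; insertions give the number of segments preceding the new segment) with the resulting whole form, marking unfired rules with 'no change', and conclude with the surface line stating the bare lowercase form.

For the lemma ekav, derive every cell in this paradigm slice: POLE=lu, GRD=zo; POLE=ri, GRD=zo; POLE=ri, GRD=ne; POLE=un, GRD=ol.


cell POLE=lu, GRD=zo:
underlying: ekav-ga-fi
1. k -> g, p -> b, t -> d / _ Z: no change
2. e -> o, i -> u / B C0 _: fires at position(s) 8: ekavgafu
surface: ekavgafu

cell POLE=ri, GRD=zo:
underlying: ekav-fib-fi
1. k -> g, p -> b, t -> d / _ Z: no change
2. e -> o, i -> u / B C0 _: fires at position(s) 6: ekavfubfi
surface: ekavfubfi

cell POLE=ri, GRD=ne:
underlying: ekav-fib-f
1. k -> g, p -> b, t -> d / _ Z: no change
2. e -> o, i -> u / B C0 _: fires at position(s) 6: ekavfubf
surface: ekavfubf

cell POLE=un, GRD=ol:
underlying: ekav-dt-g
1. k -> g, p -> b, t -> d / _ Z: fires at position(s) 6: ekavddg
2. e -> o, i -> u / B C0 _: no change
surface: ekavddg


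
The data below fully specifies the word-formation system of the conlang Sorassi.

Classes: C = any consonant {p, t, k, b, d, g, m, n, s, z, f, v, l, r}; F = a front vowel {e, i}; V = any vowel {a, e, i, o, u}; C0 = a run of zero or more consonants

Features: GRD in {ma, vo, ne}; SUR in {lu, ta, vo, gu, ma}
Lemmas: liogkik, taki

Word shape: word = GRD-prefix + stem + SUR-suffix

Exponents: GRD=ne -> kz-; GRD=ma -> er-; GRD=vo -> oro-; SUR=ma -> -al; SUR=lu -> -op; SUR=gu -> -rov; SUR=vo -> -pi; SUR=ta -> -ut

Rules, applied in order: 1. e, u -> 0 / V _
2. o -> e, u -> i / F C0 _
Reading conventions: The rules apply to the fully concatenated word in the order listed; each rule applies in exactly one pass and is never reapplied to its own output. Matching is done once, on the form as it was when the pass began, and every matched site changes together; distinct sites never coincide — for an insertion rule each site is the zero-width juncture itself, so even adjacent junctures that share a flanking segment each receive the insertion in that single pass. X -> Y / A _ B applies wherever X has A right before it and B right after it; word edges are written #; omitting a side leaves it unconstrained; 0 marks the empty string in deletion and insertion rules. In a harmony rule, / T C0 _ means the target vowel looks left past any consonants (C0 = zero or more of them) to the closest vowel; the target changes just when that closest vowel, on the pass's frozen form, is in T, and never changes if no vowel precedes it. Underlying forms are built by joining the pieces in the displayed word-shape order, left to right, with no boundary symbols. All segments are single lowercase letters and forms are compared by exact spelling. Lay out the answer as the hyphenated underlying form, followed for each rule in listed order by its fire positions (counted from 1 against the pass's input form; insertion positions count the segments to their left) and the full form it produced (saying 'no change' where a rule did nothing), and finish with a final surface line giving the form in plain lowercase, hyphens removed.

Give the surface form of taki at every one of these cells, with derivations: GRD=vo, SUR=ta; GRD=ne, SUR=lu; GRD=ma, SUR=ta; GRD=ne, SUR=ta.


cell GRD=vo, SUR=ta:
underlying: oro-taki-ut
1. e, u -> 0 / V _: fires at position(s) 8: orotakit
2. o -> e, u -> i / F C0 _: no change
surface: orotakit

cell GRD=ne, SUR=lu:
underlying: kz-taki-op
1. e, u -> 0 / V _: no change
2. o -> e, u -> i / F C0 _: fires at position(s) 7: kztakiep
surface: kztakiep

cell GRD=ma, SUR=ta:
underlying: er-taki-ut
1. e, u -> 0 / V _: fires at position(s) 7: ertakit
2. o -> e, u -> i / F C0 _: no change
surface: ertakit

cell GRD=ne, SUR=ta:
underlying: kz-taki-ut
1. e, u -> 0 / V _: fires at position(s) 7: kztakit
2. o -> e, u -> i / F C0 _: no change
surface: kztakit


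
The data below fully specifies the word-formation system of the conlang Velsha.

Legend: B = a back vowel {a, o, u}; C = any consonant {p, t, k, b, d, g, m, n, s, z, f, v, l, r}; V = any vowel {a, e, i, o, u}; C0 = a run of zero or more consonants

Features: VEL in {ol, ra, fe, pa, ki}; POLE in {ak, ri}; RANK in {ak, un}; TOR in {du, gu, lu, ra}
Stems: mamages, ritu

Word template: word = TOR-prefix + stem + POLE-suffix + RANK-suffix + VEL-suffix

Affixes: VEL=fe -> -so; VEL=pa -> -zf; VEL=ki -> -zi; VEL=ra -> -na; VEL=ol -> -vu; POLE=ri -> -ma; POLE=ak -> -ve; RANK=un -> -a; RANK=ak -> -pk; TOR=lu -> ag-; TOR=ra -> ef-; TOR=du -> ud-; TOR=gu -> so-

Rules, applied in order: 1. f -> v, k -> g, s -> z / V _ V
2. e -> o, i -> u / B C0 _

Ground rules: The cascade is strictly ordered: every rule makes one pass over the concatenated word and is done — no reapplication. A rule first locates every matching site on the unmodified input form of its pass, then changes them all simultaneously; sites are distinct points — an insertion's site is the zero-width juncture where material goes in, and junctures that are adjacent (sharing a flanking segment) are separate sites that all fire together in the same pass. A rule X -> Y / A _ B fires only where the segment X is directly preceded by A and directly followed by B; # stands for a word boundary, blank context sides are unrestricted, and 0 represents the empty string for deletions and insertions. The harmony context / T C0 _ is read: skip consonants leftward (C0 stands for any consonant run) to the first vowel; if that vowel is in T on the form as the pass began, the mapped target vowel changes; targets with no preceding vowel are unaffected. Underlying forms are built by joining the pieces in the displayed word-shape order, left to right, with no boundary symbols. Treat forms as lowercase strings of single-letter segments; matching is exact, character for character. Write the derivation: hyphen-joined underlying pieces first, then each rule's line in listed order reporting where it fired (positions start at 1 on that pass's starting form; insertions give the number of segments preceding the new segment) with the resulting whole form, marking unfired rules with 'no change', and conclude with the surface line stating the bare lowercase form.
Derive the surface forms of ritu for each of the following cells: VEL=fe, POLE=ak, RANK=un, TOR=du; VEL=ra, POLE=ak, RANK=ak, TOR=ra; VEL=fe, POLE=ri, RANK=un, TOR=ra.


cell VEL=fe, POLE=ak, RANK=un, TOR=du:
underlying: ud-ritu-ve-a-so
1. f -> v, k -> g, s -> z / V _ V: fires at position(s) 10: udrituveazo
2. e -> o, i -> u / B C0 _: fires at position(s) 4, 8: udrutuvoazo
surface: udrutuvoazo

cell VEL=ra, POLE=ak, RANK=ak, TOR=ra:
underlying: ef-ritu-ve-pk-na
1. f -> v, k -> g, s -> z / V _ V: no change
2. e -> o, i -> u / B C0 _: fires at position(s) 8: efrituvopkna
surface: efrituvopkna

cell VEL=fe, POLE=ri, RANK=un, TOR=ra:
underlying: ef-ritu-ma-a-so
1. f -> v, k -> g, s -> z / V _ V: fires at position(s) 10: efritumaazo
2. e -> o, i -> u / B C0 _: no change
surface: efritumaazo


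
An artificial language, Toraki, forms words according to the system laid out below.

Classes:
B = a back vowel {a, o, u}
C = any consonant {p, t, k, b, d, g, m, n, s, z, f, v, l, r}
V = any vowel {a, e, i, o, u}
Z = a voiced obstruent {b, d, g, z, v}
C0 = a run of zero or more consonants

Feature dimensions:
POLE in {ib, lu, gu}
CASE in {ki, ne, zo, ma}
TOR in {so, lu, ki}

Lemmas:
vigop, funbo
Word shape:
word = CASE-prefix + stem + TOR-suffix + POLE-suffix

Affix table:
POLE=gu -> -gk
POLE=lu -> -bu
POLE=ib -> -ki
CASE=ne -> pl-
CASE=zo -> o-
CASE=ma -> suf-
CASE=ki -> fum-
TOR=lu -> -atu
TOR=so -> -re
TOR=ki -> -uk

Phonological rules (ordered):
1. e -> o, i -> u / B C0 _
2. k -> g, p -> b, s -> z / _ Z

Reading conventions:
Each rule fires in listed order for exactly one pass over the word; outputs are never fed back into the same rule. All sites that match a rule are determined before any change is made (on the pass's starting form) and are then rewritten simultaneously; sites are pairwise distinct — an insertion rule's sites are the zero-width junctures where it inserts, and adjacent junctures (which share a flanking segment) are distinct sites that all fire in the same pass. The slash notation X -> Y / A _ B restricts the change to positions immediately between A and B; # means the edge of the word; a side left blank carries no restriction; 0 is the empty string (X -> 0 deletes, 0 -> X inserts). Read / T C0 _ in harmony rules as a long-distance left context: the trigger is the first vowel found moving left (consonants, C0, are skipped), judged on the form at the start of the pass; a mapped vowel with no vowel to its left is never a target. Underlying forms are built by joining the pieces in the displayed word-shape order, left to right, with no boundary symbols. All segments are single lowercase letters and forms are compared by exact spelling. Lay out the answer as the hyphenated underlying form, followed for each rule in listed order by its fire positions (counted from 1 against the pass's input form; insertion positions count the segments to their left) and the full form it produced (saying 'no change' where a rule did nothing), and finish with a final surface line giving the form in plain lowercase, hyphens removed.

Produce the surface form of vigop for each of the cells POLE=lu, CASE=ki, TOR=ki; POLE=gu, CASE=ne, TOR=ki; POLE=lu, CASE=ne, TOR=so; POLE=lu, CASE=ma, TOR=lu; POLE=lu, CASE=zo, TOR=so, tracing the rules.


cell POLE=lu, CASE=ki, TOR=ki:
underlying: fum-vigop-uk-bu
1. e -> o, i -> u / B C0 _: fires at position(s) 5: fumvugopukbu
2. k -> g, p -> b, s -> z / _ Z: fires at position(s) 10: fumvugopugbu
surface: fumvugopugbu

cell POLE=gu, CASE=ne, TOR=ki:
underlying: pl-vigop-uk-gk
1. e -> o, i -> u / B C0 _: no change
2. k -> g, p -> b, s -> z / _ Z: fires at position(s) 9: plvigopuggk
surface: plvigopuggk

cell POLE=lu, CASE=ne, TOR=so:
underlying: pl-vigop-re-bu
1. e -> o, i -> u / B C0 _: fires at position(s) 9: plvigoprobu
2. k -> g, p -> b, s -> z / _ Z: no change
surface: plvigoprobu

cell POLE=lu, CASE=ma, TOR=lu:
underlying: suf-vigop-atu-bu
1. e -> o, i -> u / B C0 _: fires at position(s) 5: sufvugopatubu
2. k -> g, p -> b, s -> z / _ Z: no change
surface: sufvugopatubu

cell POLE=lu, CASE=zo, TOR=so:
underlying: o-vigop-re-bu
1. e -> o, i -> u / B C0 _: fires at position(s) 3, 8: ovugoprobu
2. k -> g, p -> b, s -> z / _ Z: no change
surface: ovugoprobu


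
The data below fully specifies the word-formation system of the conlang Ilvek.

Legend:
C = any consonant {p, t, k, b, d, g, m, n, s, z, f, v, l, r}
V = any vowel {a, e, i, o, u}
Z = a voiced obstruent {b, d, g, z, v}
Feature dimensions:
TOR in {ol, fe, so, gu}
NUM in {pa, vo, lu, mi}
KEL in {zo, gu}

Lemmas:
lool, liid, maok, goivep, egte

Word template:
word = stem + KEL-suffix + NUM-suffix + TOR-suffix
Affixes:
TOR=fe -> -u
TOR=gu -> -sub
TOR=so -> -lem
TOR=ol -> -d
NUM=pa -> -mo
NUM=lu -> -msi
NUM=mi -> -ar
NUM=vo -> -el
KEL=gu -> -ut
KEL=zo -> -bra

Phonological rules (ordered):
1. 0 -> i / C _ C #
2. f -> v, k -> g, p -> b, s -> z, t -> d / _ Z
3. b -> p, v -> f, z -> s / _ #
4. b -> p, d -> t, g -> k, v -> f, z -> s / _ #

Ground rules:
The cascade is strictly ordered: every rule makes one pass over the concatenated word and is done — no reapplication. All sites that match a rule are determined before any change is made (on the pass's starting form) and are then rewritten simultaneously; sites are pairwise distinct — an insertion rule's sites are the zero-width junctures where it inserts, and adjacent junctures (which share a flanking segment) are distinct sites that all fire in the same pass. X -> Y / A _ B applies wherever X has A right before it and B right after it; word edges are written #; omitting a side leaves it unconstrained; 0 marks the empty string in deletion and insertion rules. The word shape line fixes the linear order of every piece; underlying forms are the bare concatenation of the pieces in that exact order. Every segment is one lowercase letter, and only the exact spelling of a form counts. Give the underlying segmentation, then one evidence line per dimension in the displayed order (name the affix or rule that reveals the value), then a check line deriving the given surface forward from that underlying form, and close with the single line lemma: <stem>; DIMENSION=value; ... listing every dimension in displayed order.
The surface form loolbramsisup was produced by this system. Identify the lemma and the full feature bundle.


underlying: lool-bra-msi-sub
TOR=gu - signalled by the affix -sub
NUM=lu - signalled by the affix -msi
KEL=zo - signalled by the affix -bra
check: loolbramsisub -> loolbramsisub -> loolbramsisub -> loolbramsisup -> loolbramsisup
lemma: lool; TOR=gu; NUM=lu; KEL=zo


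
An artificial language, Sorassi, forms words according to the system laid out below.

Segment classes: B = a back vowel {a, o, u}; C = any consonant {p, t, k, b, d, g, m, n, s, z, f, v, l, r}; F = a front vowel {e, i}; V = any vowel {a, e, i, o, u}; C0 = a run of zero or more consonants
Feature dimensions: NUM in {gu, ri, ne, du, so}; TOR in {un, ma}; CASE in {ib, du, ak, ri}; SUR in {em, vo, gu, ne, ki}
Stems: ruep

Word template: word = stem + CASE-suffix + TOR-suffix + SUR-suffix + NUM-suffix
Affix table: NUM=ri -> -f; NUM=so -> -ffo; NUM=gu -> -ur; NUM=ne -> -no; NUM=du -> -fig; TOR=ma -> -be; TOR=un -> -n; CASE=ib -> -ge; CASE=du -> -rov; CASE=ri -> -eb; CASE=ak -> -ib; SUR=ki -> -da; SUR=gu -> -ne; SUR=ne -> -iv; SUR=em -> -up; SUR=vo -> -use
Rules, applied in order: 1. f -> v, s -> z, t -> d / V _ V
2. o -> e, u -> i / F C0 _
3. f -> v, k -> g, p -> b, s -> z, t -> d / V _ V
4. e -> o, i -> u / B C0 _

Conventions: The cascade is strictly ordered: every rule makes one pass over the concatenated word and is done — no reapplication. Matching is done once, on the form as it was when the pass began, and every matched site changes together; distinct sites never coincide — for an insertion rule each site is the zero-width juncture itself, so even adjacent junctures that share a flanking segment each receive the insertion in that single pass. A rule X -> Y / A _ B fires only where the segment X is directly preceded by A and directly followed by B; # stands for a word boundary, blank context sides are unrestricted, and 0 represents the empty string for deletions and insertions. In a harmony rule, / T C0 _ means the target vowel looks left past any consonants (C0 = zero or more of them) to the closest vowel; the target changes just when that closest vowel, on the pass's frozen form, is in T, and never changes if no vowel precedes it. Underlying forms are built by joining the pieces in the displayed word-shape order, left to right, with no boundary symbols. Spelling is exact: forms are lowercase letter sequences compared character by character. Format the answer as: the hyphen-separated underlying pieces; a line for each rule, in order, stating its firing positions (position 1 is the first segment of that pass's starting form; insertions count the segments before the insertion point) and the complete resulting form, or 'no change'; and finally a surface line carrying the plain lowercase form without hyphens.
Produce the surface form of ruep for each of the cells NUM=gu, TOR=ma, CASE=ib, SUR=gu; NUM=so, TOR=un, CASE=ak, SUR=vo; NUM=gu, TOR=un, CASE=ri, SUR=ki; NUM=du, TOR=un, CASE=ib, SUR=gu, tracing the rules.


cell NUM=gu, TOR=ma, CASE=ib, SUR=gu:
underlying: ruep-ge-be-ne-ur
1. f -> v, s -> z, t -> d / V _ V: no change
2. o -> e, u -> i / F C0 _: fires at position(s) 11: ruepgebeneir
3. f -> v, k -> g, p -> b, s -> z, t -> d / V _ V: no change
4. e -> o, i -> u / B C0 _: fires at position(s) 3: ruopgebeneir
surface: ruopgebeneir

cell NUM=so, TOR=un, CASE=ak, SUR=vo:
underlying: ruep-ib-n-use-ffo
1. f -> v, s -> z, t -> d / V _ V: fires at position(s) 9: ruepibnuzeffo
2. o -> e, u -> i / F C0 _: fires at position(s) 8, 13: ruepibnizeffe
3. f -> v, k -> g, p -> b, s -> z, t -> d / V _ V: fires at position(s) 4: ruebibnizeffe
4. e -> o, i -> u / B C0 _: fires at position(s) 3: ruobibnizeffe
surface: ruobibnizeffe

cell NUM=gu, TOR=un, CASE=ri, SUR=ki:
underlying: ruep-eb-n-da-ur
1. f -> v, s -> z, t -> d / V _ V: no change
2. o -> e, u -> i / F C0 _: no change
3. f -> v, k -> g, p -> b, s -> z, t -> d / V _ V: fires at position(s) 4: ruebebndaur
4. e -> o, i -> u / B C0 _: fires at position(s) 3: ruobebndaur
surface: ruobebndaur

cell NUM=du, TOR=un, CASE=ib, SUR=gu:
underlying: ruep-ge-n-ne-fig
1. f -> v, s -> z, t -> d / V _ V: fires at position(s) 10: ruepgennevig
2. o -> e, u -> i / F C0 _: no change
3. f -> v, k -> g, p -> b, s -> z, t -> d / V _ V: no change
4. e -> o, i -> u / B C0 _: fires at position(s) 3: ruopgennevig
surface: ruopgennevig


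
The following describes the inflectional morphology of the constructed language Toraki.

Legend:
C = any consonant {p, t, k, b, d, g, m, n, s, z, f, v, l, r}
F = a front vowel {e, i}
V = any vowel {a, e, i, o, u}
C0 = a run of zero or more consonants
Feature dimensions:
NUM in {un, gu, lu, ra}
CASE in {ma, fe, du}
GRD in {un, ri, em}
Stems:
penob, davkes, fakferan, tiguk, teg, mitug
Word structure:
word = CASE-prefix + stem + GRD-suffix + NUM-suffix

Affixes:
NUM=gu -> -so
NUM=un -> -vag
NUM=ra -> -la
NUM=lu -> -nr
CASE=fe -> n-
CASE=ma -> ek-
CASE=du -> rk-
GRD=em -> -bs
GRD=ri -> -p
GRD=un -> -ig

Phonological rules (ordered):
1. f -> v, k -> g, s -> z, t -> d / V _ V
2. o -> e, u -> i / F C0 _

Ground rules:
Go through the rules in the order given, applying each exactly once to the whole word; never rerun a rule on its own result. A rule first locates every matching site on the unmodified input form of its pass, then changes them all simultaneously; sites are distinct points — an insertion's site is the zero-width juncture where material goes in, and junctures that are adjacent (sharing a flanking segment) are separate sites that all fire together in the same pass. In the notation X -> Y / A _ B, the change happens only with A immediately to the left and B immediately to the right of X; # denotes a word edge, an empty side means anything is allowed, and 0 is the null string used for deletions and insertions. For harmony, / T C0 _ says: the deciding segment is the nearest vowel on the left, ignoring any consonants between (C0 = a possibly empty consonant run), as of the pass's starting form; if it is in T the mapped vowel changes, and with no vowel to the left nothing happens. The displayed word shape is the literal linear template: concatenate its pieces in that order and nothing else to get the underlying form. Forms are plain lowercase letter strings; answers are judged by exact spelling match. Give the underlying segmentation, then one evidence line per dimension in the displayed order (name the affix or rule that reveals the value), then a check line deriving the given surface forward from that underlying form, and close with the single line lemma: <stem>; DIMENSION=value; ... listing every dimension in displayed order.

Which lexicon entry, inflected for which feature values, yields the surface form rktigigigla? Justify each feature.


underlying: rk-tiguk-ig-la
NUM=ra - signalled by the affix -la
CASE=du - signalled by the affix rk-
GRD=un - signalled by the affix -ig
check: rktigukigla -> rktigugigla -> rktigigigla
lemma: tiguk; NUM=ra; CASE=du; GRD=un


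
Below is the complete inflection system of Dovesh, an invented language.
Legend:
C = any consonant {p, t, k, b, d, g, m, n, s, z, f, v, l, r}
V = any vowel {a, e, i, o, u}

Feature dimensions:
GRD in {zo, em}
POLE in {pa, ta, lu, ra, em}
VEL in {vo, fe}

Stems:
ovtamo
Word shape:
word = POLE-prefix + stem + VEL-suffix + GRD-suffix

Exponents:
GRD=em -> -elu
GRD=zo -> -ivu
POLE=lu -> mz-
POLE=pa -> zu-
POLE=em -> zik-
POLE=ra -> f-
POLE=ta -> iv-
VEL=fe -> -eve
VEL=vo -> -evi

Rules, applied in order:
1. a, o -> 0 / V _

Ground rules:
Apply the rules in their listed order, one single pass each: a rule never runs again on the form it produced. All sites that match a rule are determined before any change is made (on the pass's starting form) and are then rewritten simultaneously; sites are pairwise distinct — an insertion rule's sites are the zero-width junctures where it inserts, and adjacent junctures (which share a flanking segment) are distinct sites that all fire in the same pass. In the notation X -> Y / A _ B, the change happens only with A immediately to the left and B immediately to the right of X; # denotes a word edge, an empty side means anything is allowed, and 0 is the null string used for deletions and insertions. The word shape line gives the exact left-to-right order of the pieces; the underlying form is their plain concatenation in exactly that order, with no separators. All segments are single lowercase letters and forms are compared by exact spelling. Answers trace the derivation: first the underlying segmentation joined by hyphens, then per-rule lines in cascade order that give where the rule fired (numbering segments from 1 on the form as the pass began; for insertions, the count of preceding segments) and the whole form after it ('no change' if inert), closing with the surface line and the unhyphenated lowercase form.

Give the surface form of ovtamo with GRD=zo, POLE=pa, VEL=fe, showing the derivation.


underlying: zu-ovtamo-eve-ivu
1. a, o -> 0 / V _: fires at position(s) 3: zuvtamoeveivu
surface: zuvtamoeveivu


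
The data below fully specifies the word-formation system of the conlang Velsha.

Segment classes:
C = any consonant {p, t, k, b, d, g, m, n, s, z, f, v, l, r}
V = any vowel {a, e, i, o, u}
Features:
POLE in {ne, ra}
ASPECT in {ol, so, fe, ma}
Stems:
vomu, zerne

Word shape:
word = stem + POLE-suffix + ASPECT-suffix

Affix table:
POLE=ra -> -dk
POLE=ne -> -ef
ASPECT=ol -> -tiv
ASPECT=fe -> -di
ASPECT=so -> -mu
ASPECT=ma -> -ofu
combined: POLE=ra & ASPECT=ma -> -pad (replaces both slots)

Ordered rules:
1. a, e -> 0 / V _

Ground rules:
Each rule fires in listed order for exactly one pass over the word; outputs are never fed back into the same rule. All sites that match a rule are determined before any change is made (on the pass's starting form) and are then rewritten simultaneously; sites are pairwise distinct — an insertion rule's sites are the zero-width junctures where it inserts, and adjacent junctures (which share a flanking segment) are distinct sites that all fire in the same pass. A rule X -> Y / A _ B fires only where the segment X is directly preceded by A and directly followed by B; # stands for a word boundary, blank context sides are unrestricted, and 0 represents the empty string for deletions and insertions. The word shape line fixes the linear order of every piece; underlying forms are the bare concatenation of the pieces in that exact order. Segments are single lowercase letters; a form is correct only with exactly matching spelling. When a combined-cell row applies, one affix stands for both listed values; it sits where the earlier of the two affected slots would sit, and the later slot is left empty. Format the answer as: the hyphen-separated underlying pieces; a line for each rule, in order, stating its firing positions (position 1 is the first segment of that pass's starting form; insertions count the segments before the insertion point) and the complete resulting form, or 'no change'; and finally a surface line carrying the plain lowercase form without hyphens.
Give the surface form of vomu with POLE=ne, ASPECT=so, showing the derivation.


underlying: vomu-ef-mu
1. a, e -> 0 / V _: fires at position(s) 5: vomufmu
surface: vomufmu


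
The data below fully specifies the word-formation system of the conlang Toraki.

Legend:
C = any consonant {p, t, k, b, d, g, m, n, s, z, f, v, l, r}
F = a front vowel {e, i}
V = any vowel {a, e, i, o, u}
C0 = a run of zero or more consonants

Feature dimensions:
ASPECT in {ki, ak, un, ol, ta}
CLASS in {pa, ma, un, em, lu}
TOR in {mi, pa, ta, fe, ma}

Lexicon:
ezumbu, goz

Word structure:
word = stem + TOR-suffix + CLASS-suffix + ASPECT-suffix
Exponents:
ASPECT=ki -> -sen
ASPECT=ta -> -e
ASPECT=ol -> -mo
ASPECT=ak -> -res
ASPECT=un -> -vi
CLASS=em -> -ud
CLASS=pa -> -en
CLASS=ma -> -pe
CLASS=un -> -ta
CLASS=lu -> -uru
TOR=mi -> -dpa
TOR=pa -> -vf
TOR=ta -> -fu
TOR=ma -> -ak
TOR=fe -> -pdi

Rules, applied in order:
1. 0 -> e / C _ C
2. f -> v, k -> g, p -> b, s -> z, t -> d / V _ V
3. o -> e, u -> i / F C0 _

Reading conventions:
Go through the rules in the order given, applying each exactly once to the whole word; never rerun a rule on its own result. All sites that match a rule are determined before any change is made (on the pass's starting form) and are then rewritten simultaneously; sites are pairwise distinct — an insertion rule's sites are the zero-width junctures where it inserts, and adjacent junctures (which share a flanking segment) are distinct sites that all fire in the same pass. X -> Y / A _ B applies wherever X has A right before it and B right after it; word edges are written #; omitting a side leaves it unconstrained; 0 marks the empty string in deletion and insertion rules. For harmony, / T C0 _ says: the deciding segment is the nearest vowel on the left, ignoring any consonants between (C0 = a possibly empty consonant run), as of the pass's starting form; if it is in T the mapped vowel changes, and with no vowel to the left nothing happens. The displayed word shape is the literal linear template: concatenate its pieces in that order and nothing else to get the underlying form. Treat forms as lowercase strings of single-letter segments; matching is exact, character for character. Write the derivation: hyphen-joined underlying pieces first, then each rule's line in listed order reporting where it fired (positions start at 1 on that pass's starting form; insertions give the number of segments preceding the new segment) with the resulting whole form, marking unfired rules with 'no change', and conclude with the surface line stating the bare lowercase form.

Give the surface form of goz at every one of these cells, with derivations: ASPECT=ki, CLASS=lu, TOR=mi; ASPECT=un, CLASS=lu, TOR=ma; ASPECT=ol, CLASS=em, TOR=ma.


cell ASPECT=ki, CLASS=lu, TOR=mi:
underlying: goz-dpa-uru-sen
1. 0 -> e / C _ C: inserts after position(s) 3, 4: gozedepaurusen
2. f -> v, k -> g, p -> b, s -> z, t -> d / V _ V: fires at position(s) 7, 12: gozedebauruzen
3. o -> e, u -> i / F C0 _: no change
surface: gozedebauruzen

cell ASPECT=un, CLASS=lu, TOR=ma:
underlying: goz-ak-uru-vi
1. 0 -> e / C _ C: no change
2. f -> v, k -> g, p -> b, s -> z, t -> d / V _ V: fires at position(s) 5: gozaguruvi
3. o -> e, u -> i / F C0 _: no change
surface: gozaguruvi

cell ASPECT=ol, CLASS=em, TOR=ma:
underlying: goz-ak-ud-mo
1. 0 -> e / C _ C: inserts after position(s) 7: gozakudemo
2. f -> v, k -> g, p -> b, s -> z, t -> d / V _ V: fires at position(s) 5: gozagudemo
3. o -> e, u -> i / F C0 _: fires at position(s) 10: gozagudeme
surface: gozagudeme
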